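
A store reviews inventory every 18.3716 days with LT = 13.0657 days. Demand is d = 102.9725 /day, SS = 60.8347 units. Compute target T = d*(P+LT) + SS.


P + LT = 31.4373
d*(P+LT) = 102.9725 * 31.4373 = 3237.1774
T = 3237.1774 + 60.8347 = 3298.0121

3298.0121 units


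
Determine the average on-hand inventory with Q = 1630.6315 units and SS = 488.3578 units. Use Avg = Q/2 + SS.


Q/2 = 815.3157
Avg = 815.3157 + 488.3578 = 1303.6735

1303.6735 units


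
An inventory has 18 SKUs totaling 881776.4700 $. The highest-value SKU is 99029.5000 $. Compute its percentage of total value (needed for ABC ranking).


Top item = 99029.5000
Total = 881776.4700
Percentage = 99029.5000 / 881776.4700 * 100 = 11.2307

11.2307%


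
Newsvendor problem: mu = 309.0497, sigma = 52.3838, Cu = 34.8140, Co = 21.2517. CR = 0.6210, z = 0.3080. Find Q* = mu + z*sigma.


CR = Cu/(Cu+Co) = 34.8140/(34.8140+21.2517) = 0.6210
z = 0.3080
Q* = 309.0497 + 0.3080 * 52.3838 = 325.1839

325.1839 units


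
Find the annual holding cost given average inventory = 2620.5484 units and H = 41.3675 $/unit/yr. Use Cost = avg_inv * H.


Cost = 2620.5484 * 41.3675 = 108405.5359

108405.5359 $/yr


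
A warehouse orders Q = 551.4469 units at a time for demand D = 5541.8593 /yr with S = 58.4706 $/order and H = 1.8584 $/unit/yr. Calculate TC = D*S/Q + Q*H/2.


Ordering cost = D*S/Q = 587.6102
Holding cost = Q*H/2 = 512.4045
TC = 587.6102 + 512.4045 = 1100.0147

1100.0147 $/yr


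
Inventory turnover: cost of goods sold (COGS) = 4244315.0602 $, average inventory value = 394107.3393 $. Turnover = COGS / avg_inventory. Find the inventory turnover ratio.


Turnover = 4244315.0602 / 394107.3393 = 10.7694

10.7694


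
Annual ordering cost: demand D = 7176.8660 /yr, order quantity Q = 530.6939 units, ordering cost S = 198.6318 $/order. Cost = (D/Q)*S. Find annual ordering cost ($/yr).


Number of orders = D/Q = 13.5236
Cost = 13.5236 * 198.6318 = 2686.2073

2686.2073 $/yr


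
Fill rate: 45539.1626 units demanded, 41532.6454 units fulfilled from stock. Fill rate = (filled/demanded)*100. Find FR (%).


FR = 41532.6454 / 45539.1626 * 100 = 91.2020

91.2020%


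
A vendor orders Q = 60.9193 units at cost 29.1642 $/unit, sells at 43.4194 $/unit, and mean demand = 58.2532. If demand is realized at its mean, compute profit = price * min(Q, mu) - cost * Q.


Sales at mu = min(60.9193, 58.2532) = 58.2532
Revenue = 43.4194 * 58.2532 = 2529.3190
Total cost = 29.1642 * 60.9193 = 1776.6626
Profit = 2529.3190 - 1776.6626 = 752.6563

752.6563 $


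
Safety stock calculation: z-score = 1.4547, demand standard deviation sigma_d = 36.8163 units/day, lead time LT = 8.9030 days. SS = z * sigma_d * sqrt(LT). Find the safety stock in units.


sqrt(LT) = sqrt(8.9030) = 2.9838
SS = 1.4547 * 36.8163 * 2.9838 = 159.8018

159.8018 units


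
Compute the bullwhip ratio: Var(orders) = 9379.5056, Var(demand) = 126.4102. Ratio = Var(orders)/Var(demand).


BW = 9379.5056 / 126.4102 = 74.1990

74.1990


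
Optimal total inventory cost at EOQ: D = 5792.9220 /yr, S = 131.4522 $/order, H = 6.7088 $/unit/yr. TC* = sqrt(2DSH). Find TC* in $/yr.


2*D*S*H = 10217399.6390
TC* = sqrt(10217399.6390) = 3196.4667

3196.4667 $/yr


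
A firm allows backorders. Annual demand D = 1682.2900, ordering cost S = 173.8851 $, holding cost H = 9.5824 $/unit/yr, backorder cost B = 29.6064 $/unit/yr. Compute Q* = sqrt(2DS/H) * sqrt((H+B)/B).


sqrt(2DS/H) = 247.0924
sqrt((H+B)/B) = 1.1505
Q* = 247.0924 * 1.1505 = 284.2809

284.2809 units


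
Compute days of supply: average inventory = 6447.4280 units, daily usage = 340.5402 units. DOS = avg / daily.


DOS = 6447.4280 / 340.5402 = 18.9329

18.9329 days


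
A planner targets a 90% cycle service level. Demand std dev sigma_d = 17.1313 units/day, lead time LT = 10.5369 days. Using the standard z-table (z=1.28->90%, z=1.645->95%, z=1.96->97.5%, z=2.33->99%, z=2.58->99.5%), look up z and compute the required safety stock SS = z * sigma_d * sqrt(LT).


From the table, SL = 90% corresponds to z = 1.28
sqrt(LT) = sqrt(10.5369) = 3.2461
SS = 1.28 * 17.1313 * 3.2461 = 71.1798

71.1798 units


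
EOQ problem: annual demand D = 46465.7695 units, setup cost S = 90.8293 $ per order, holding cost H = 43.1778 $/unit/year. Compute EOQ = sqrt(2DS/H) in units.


2*D*S = 2 * 46465.7695 * 90.8293 = 8440906.6353
2*D*S/H = 195491.8184
EOQ = sqrt(195491.8184) = 442.1446

442.1446 units


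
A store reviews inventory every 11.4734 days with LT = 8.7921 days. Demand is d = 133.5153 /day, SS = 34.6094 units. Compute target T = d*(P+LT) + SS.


P + LT = 20.2655
d*(P+LT) = 133.5153 * 20.2655 = 2705.7543
T = 2705.7543 + 34.6094 = 2740.3637

2740.3637 units


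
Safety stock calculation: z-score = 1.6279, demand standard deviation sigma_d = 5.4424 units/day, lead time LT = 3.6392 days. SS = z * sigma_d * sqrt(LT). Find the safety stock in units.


sqrt(LT) = sqrt(3.6392) = 1.9077
SS = 1.6279 * 5.4424 * 1.9077 = 16.9013

16.9013 units


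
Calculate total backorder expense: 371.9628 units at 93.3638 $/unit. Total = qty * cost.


Total = 371.9628 * 93.3638 = 34727.8605

34727.8605 $


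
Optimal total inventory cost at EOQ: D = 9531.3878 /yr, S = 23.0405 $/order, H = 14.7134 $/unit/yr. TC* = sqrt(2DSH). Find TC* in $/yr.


2*D*S*H = 6462358.9466
TC* = sqrt(6462358.9466) = 2542.1170

2542.1170 $/yr


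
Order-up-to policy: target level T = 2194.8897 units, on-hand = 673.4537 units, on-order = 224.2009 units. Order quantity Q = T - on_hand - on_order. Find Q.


Inventory position = OH + OO = 673.4537 + 224.2009 = 897.6546
Q = 2194.8897 - 897.6546 = 1297.2351

1297.2351 units


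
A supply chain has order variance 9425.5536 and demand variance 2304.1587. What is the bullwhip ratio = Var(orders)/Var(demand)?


BW = 9425.5536 / 2304.1587 = 4.0907

4.0907


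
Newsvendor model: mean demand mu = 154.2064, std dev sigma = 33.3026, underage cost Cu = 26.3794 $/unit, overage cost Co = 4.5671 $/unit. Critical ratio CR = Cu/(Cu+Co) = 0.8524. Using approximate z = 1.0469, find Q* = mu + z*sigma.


CR = Cu/(Cu+Co) = 26.3794/(26.3794+4.5671) = 0.8524
z = 1.0469
Q* = 154.2064 + 1.0469 * 33.3026 = 189.0709

189.0709 units


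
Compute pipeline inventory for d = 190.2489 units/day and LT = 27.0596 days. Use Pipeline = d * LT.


Pipeline = 190.2489 * 27.0596 = 5148.0591

5148.0591 units


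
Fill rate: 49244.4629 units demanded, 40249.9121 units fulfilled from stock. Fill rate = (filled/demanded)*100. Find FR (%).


FR = 40249.9121 / 49244.4629 * 100 = 81.7349

81.7349%


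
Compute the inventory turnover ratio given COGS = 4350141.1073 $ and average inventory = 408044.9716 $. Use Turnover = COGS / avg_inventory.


Turnover = 4350141.1073 / 408044.9716 = 10.6609

10.6609


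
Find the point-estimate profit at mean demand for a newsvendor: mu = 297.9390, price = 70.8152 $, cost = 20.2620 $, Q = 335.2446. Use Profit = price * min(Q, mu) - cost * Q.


Sales at mu = min(335.2446, 297.9390) = 297.9390
Revenue = 70.8152 * 297.9390 = 21098.6099
Total cost = 20.2620 * 335.2446 = 6792.7261
Profit = 21098.6099 - 6792.7261 = 14305.8838

14305.8838 $


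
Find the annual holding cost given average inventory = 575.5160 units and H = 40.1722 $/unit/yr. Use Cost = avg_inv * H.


Cost = 575.5160 * 40.1722 = 23119.7439

23119.7439 $/yr


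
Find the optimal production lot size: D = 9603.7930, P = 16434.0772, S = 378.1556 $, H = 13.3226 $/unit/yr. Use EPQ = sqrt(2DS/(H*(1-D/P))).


1 - D/P = 1 - 0.5844 = 0.4156
H*(1-D/P) = 5.5371
2DS = 7263456.2084
EPQ = sqrt(1311779.6279) = 1145.3295

1145.3295 units


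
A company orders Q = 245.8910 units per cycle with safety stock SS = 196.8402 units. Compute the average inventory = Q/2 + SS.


Q/2 = 122.9455
Avg = 122.9455 + 196.8402 = 319.7857

319.7857 units


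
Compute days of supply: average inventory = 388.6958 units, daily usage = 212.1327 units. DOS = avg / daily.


DOS = 388.6958 / 212.1327 = 1.8323

1.8323 days


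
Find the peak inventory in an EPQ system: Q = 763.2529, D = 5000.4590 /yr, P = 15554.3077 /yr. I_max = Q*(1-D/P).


D/P = 0.3215
1 - D/P = 0.6785
I_max = 763.2529 * 0.6785 = 517.8794

517.8794 units


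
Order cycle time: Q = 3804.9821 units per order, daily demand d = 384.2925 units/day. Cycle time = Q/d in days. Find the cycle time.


Cycle = 3804.9821 / 384.2925 = 9.9013

9.9013 days


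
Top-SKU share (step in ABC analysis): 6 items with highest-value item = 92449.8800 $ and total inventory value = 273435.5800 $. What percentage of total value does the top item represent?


Top item = 92449.8800
Total = 273435.5800
Percentage = 92449.8800 / 273435.5800 * 100 = 33.8105

33.8105%


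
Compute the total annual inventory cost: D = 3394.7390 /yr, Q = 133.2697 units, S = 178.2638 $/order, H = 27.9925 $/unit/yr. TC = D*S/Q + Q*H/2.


Ordering cost = D*S/Q = 4540.8602
Holding cost = Q*H/2 = 1865.2760
TC = 4540.8602 + 1865.2760 = 6406.1362

6406.1362 $/yr


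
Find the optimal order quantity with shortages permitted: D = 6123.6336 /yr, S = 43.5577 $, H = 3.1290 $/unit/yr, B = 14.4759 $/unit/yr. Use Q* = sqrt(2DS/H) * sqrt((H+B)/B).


sqrt(2DS/H) = 412.9042
sqrt((H+B)/B) = 1.1028
Q* = 412.9042 * 1.1028 = 455.3478

455.3478 units


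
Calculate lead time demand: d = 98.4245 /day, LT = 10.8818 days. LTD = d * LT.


LTD = 98.4245 * 10.8818 = 1071.0357

1071.0357 units


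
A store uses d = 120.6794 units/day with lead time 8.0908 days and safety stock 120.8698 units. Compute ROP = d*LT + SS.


d*LT = 120.6794 * 8.0908 = 976.3929
ROP = 976.3929 + 120.8698 = 1097.2627

1097.2627 units


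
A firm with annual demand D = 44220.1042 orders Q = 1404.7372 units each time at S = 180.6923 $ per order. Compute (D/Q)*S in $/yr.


Number of orders = D/Q = 31.4793
Cost = 31.4793 * 180.6923 = 5688.0620

5688.0620 $/yr


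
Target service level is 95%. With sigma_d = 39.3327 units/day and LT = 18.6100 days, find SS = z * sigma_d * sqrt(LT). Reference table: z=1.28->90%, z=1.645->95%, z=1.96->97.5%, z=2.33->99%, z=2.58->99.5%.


From the table, SL = 95% corresponds to z = 1.645
sqrt(LT) = sqrt(18.6100) = 4.3139
SS = 1.645 * 39.3327 * 4.3139 = 279.1212

279.1212 units


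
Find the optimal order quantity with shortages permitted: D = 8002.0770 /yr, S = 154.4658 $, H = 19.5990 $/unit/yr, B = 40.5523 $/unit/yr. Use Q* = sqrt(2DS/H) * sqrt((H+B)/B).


sqrt(2DS/H) = 355.1531
sqrt((H+B)/B) = 1.2179
Q* = 355.1531 * 1.2179 = 432.5440

432.5440 units


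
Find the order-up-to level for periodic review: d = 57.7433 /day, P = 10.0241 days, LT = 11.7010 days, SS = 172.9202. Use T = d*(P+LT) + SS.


P + LT = 21.7251
d*(P+LT) = 57.7433 * 21.7251 = 1254.4790
T = 1254.4790 + 172.9202 = 1427.3992

1427.3992 units


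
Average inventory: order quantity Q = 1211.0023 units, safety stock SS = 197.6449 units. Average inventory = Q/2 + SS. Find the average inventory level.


Q/2 = 605.5012
Avg = 605.5012 + 197.6449 = 803.1461

803.1461 units


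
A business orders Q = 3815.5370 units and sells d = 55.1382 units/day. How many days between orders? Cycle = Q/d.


Cycle = 3815.5370 / 55.1382 = 69.1995

69.1995 days


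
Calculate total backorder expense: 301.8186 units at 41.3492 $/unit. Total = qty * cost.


Total = 301.8186 * 41.3492 = 12479.9577

12479.9577 $


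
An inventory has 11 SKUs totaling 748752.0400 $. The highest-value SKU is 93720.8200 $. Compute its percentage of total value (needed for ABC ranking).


Top item = 93720.8200
Total = 748752.0400
Percentage = 93720.8200 / 748752.0400 * 100 = 12.5169

12.5169%


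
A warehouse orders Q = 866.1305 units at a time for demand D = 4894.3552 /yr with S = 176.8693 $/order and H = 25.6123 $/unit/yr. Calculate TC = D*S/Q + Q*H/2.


Ordering cost = D*S/Q = 999.4581
Holding cost = Q*H/2 = 11091.7971
TC = 999.4581 + 11091.7971 = 12091.2552

12091.2552 $/yr


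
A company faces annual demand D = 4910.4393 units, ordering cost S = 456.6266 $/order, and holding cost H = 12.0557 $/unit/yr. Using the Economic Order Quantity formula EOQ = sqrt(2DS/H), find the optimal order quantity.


2*D*S = 2 * 4910.4393 * 456.6266 = 4484474.4041
2*D*S/H = 371979.5951
EOQ = sqrt(371979.5951) = 609.9013

609.9013 units


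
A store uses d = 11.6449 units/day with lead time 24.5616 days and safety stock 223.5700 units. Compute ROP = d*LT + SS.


d*LT = 11.6449 * 24.5616 = 286.0174
ROP = 286.0174 + 223.5700 = 509.5874

509.5874 units


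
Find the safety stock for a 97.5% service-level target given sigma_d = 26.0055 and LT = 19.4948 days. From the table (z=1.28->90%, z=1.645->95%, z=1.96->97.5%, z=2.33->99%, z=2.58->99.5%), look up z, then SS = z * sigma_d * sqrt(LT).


From the table, SL = 97.5% corresponds to z = 1.96
sqrt(LT) = sqrt(19.4948) = 4.4153
SS = 1.96 * 26.0055 * 4.4153 = 225.0509

225.0509 units


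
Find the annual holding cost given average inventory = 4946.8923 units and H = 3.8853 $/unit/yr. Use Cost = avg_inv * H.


Cost = 4946.8923 * 3.8853 = 19220.1607

19220.1607 $/yr


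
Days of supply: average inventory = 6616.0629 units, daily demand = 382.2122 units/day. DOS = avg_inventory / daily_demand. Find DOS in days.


DOS = 6616.0629 / 382.2122 = 17.3099

17.3099 days


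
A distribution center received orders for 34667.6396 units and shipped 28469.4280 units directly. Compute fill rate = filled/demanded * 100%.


FR = 28469.4280 / 34667.6396 * 100 = 82.1210

82.1210%


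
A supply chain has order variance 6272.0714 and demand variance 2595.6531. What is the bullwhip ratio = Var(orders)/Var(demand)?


BW = 6272.0714 / 2595.6531 = 2.4164

2.4164


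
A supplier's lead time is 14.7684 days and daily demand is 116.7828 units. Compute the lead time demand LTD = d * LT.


LTD = 116.7828 * 14.7684 = 1724.6951

1724.6951 units


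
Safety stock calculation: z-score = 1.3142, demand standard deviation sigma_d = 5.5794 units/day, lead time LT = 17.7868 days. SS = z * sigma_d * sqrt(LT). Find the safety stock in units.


sqrt(LT) = sqrt(17.7868) = 4.2174
SS = 1.3142 * 5.5794 * 4.2174 = 30.9242

30.9242 units


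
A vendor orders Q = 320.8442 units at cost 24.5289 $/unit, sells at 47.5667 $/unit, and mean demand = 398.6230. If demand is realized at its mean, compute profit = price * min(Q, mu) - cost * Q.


Sales at mu = min(320.8442, 398.6230) = 320.8442
Revenue = 47.5667 * 320.8442 = 15261.4998
Total cost = 24.5289 * 320.8442 = 7869.9553
Profit = 15261.4998 - 7869.9553 = 7391.5445

7391.5445 $


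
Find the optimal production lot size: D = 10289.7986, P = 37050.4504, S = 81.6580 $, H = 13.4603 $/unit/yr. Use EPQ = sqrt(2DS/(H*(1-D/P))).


1 - D/P = 1 - 0.2777 = 0.7223
H*(1-D/P) = 9.7221
2DS = 1680488.7482
EPQ = sqrt(172853.2996) = 415.7563

415.7563 units


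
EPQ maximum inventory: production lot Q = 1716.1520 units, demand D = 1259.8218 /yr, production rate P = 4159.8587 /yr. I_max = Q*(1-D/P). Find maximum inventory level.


D/P = 0.3029
1 - D/P = 0.6971
I_max = 1716.1520 * 0.6971 = 1196.4118

1196.4118 units


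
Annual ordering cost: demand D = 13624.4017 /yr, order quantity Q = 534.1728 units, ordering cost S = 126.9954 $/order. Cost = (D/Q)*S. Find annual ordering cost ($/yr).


Number of orders = D/Q = 25.5056
Cost = 25.5056 * 126.9954 = 3239.0948

3239.0948 $/yr


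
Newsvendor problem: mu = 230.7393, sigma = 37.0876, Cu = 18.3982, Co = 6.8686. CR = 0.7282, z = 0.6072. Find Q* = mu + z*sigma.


CR = Cu/(Cu+Co) = 18.3982/(18.3982+6.8686) = 0.7282
z = 0.6072
Q* = 230.7393 + 0.6072 * 37.0876 = 253.2589

253.2589 units


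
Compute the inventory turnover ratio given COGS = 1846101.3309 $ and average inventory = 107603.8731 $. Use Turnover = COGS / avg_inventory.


Turnover = 1846101.3309 / 107603.8731 = 17.1565

17.1565


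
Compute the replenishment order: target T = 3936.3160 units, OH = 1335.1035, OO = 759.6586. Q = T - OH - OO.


Inventory position = OH + OO = 1335.1035 + 759.6586 = 2094.7621
Q = 3936.3160 - 2094.7621 = 1841.5539

1841.5539 units


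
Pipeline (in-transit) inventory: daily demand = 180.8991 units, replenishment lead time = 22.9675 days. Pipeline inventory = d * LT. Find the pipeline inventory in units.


Pipeline = 180.8991 * 22.9675 = 4154.8001

4154.8001 units


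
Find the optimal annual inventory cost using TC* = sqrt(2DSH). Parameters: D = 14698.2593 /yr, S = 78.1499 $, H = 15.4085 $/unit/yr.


2*D*S*H = 35398486.1771
TC* = sqrt(35398486.1771) = 5949.6627

5949.6627 $/yr


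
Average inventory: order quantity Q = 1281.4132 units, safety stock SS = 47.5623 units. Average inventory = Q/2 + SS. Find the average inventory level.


Q/2 = 640.7066
Avg = 640.7066 + 47.5623 = 688.2689

688.2689 units


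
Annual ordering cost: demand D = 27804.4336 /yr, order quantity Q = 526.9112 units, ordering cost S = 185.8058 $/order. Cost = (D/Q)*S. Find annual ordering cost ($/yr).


Number of orders = D/Q = 52.7687
Cost = 52.7687 * 185.8058 = 9804.7357

9804.7357 $/yr


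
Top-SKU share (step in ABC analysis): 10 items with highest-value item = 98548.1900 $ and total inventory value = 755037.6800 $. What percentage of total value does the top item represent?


Top item = 98548.1900
Total = 755037.6800
Percentage = 98548.1900 / 755037.6800 * 100 = 13.0521

13.0521%


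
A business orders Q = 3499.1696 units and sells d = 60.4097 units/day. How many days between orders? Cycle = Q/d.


Cycle = 3499.1696 / 60.4097 = 57.9240

57.9240 days


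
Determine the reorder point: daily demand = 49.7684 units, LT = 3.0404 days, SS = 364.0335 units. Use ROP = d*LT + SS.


d*LT = 49.7684 * 3.0404 = 151.3158
ROP = 151.3158 + 364.0335 = 515.3493

515.3493 units


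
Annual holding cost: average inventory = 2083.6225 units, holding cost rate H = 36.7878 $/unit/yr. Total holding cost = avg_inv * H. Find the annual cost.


Cost = 2083.6225 * 36.7878 = 76651.8878

76651.8878 $/yr


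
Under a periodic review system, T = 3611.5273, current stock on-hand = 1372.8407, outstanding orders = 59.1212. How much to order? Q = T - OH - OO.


Inventory position = OH + OO = 1372.8407 + 59.1212 = 1431.9619
Q = 3611.5273 - 1431.9619 = 2179.5654

2179.5654 units


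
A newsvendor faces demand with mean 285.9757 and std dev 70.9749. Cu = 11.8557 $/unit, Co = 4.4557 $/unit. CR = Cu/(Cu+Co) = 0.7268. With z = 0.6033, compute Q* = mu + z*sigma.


CR = Cu/(Cu+Co) = 11.8557/(11.8557+4.4557) = 0.7268
z = 0.6033
Q* = 285.9757 + 0.6033 * 70.9749 = 328.7949

328.7949 units


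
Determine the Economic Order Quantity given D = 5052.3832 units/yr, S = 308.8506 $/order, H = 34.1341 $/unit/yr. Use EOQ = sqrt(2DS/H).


2*D*S = 2 * 5052.3832 * 308.8506 = 3120863.1655
2*D*S/H = 91429.4845
EOQ = sqrt(91429.4845) = 302.3731

302.3731 units


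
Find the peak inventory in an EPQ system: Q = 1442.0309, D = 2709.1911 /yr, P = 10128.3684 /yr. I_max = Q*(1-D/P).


D/P = 0.2675
1 - D/P = 0.7325
I_max = 1442.0309 * 0.7325 = 1056.3086

1056.3086 units


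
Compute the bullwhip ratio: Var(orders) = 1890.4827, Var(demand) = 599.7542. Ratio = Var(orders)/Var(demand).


BW = 1890.4827 / 599.7542 = 3.1521

3.1521


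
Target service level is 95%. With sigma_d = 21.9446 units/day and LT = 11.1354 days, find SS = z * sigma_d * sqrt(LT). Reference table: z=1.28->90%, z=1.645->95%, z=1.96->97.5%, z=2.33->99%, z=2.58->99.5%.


From the table, SL = 95% corresponds to z = 1.645
sqrt(LT) = sqrt(11.1354) = 3.3370
SS = 1.645 * 21.9446 * 3.3370 = 120.4610

120.4610 units


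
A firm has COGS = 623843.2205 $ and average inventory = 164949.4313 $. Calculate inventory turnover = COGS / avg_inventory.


Turnover = 623843.2205 / 164949.4313 = 3.7820

3.7820


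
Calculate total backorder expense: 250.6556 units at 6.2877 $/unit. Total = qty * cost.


Total = 250.6556 * 6.2877 = 1576.0472

1576.0472 $


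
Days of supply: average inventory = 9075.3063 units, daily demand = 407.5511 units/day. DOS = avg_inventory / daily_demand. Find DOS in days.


DOS = 9075.3063 / 407.5511 = 22.2679

22.2679 days


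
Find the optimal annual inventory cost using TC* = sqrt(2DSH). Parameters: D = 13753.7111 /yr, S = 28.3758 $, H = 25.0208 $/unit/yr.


2*D*S*H = 19529863.1099
TC* = sqrt(19529863.1099) = 4419.2605

4419.2605 $/yr


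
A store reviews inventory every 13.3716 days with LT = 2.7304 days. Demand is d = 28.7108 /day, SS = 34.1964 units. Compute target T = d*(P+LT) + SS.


P + LT = 16.1020
d*(P+LT) = 28.7108 * 16.1020 = 462.3013
T = 462.3013 + 34.1964 = 496.4977

496.4977 units


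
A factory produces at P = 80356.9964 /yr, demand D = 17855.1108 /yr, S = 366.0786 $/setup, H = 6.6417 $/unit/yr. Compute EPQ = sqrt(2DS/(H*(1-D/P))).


1 - D/P = 1 - 0.2222 = 0.7778
H*(1-D/P) = 5.1659
2DS = 13072747.9290
EPQ = sqrt(2530569.1409) = 1590.7763

1590.7763 units


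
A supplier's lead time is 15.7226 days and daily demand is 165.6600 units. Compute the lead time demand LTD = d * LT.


LTD = 165.6600 * 15.7226 = 2604.6059

2604.6059 units


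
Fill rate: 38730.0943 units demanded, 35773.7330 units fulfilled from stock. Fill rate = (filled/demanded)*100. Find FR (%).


FR = 35773.7330 / 38730.0943 * 100 = 92.3668

92.3668%


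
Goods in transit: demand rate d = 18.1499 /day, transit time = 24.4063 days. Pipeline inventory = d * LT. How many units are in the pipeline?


Pipeline = 18.1499 * 24.4063 = 442.9719

442.9719 units


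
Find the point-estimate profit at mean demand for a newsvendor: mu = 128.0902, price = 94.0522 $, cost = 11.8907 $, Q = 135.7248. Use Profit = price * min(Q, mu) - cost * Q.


Sales at mu = min(135.7248, 128.0902) = 128.0902
Revenue = 94.0522 * 128.0902 = 12047.1651
Total cost = 11.8907 * 135.7248 = 1613.8629
Profit = 12047.1651 - 1613.8629 = 10433.3022

10433.3022 $


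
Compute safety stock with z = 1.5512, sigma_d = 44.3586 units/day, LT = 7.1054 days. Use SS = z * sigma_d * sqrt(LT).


sqrt(LT) = sqrt(7.1054) = 2.6656
SS = 1.5512 * 44.3586 * 2.6656 = 183.4171

183.4171 units


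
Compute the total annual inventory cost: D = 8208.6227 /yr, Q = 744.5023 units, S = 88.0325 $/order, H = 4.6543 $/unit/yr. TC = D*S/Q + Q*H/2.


Ordering cost = D*S/Q = 970.6156
Holding cost = Q*H/2 = 1732.5685
TC = 970.6156 + 1732.5685 = 2703.1842

2703.1842 $/yr


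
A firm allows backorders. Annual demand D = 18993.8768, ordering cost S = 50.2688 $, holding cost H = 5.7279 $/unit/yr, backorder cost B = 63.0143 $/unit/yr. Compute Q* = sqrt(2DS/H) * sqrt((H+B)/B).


sqrt(2DS/H) = 577.3954
sqrt((H+B)/B) = 1.0445
Q* = 577.3954 * 1.0445 = 603.0669

603.0669 units


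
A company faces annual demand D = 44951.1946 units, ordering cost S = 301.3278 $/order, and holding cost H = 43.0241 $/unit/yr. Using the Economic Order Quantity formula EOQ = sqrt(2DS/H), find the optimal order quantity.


2*D*S = 2 * 44951.1946 * 301.3278 = 27090089.1524
2*D*S/H = 629649.1769
EOQ = sqrt(629649.1769) = 793.5044

793.5044 units


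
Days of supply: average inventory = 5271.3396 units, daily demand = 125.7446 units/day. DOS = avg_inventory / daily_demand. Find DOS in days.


DOS = 5271.3396 / 125.7446 = 41.9210

41.9210 days


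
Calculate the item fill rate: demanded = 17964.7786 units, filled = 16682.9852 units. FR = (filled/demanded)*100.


FR = 16682.9852 / 17964.7786 * 100 = 92.8650

92.8650%


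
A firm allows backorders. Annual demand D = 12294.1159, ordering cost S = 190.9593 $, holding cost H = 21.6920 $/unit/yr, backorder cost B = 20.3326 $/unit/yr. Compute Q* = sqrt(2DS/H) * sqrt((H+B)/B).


sqrt(2DS/H) = 465.2477
sqrt((H+B)/B) = 1.4377
Q* = 465.2477 * 1.4377 = 668.8667

668.8667 units


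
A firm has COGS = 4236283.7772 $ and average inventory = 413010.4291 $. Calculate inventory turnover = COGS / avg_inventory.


Turnover = 4236283.7772 / 413010.4291 = 10.2571

10.2571


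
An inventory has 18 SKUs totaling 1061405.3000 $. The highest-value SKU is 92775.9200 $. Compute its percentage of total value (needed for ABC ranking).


Top item = 92775.9200
Total = 1061405.3000
Percentage = 92775.9200 / 1061405.3000 * 100 = 8.7409

8.7409%


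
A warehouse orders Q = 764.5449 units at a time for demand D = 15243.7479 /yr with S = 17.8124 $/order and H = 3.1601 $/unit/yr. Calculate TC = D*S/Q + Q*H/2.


Ordering cost = D*S/Q = 355.1495
Holding cost = Q*H/2 = 1208.0192
TC = 355.1495 + 1208.0192 = 1563.1687

1563.1687 $/yr


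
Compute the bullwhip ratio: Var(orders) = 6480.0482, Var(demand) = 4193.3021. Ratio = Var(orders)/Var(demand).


BW = 6480.0482 / 4193.3021 = 1.5453

1.5453


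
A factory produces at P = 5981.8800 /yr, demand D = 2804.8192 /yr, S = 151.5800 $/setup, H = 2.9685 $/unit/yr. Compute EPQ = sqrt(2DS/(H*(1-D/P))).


1 - D/P = 1 - 0.4689 = 0.5311
H*(1-D/P) = 1.5766
2DS = 850308.9887
EPQ = sqrt(539326.6580) = 734.3886

734.3886 units


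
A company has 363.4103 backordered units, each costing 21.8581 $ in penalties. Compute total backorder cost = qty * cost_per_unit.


Total = 363.4103 * 21.8581 = 7943.4587

7943.4587 $


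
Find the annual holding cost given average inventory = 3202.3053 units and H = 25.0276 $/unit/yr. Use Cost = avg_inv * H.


Cost = 3202.3053 * 25.0276 = 80146.0161

80146.0161 $/yr


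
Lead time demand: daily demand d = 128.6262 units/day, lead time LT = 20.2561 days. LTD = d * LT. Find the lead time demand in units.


LTD = 128.6262 * 20.2561 = 2605.4652

2605.4652 units


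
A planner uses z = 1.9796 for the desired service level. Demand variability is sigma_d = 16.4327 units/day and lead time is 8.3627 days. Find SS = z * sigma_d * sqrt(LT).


sqrt(LT) = sqrt(8.3627) = 2.8918
SS = 1.9796 * 16.4327 * 2.8918 = 94.0718

94.0718 units


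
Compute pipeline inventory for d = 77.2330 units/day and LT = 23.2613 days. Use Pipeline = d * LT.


Pipeline = 77.2330 * 23.2613 = 1796.5400

1796.5400 units


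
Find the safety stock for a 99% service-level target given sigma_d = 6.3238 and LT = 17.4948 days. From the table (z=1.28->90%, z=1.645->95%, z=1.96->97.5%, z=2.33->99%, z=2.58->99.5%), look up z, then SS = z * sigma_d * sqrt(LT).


From the table, SL = 99% corresponds to z = 2.33
sqrt(LT) = sqrt(17.4948) = 4.1827
SS = 2.33 * 6.3238 * 4.1827 = 61.6295

61.6295 units


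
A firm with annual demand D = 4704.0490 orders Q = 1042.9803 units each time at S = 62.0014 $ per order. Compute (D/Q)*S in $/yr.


Number of orders = D/Q = 4.5102
Cost = 4.5102 * 62.0014 = 279.6387

279.6387 $/yr


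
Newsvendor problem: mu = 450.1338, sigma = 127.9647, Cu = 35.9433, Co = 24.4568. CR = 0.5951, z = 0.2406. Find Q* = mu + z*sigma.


CR = Cu/(Cu+Co) = 35.9433/(35.9433+24.4568) = 0.5951
z = 0.2406
Q* = 450.1338 + 0.2406 * 127.9647 = 480.9221

480.9221 units


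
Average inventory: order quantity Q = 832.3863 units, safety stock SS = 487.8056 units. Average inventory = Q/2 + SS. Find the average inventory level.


Q/2 = 416.1932
Avg = 416.1932 + 487.8056 = 903.9987

903.9987 units


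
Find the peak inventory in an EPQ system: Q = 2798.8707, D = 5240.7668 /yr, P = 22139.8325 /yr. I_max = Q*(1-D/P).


D/P = 0.2367
1 - D/P = 0.7633
I_max = 2798.8707 * 0.7633 = 2136.3441

2136.3441 units


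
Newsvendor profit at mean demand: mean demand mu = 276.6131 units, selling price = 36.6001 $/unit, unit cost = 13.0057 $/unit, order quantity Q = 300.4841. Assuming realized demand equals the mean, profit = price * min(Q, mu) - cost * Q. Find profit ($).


Sales at mu = min(300.4841, 276.6131) = 276.6131
Revenue = 36.6001 * 276.6131 = 10124.0671
Total cost = 13.0057 * 300.4841 = 3908.0061
Profit = 10124.0671 - 3908.0061 = 6216.0611

6216.0611 $


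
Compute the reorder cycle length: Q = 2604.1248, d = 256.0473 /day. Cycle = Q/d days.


Cycle = 2604.1248 / 256.0473 = 10.1705

10.1705 days


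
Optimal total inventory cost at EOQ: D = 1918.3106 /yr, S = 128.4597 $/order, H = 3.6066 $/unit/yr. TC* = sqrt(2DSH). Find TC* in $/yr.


2*D*S*H = 1777517.1681
TC* = sqrt(1777517.1681) = 1333.2356

1333.2356 $/yr


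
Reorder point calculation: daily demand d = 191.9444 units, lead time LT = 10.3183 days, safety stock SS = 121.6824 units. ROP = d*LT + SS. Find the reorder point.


d*LT = 191.9444 * 10.3183 = 1980.5399
ROP = 1980.5399 + 121.6824 = 2102.2223

2102.2223 units


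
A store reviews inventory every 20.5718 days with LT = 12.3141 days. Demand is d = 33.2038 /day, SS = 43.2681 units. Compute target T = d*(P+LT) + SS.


P + LT = 32.8859
d*(P+LT) = 33.2038 * 32.8859 = 1091.9368
T = 1091.9368 + 43.2681 = 1135.2049

1135.2049 units


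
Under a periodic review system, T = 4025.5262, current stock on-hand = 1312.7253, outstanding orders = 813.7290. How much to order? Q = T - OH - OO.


Inventory position = OH + OO = 1312.7253 + 813.7290 = 2126.4543
Q = 4025.5262 - 2126.4543 = 1899.0719

1899.0719 units


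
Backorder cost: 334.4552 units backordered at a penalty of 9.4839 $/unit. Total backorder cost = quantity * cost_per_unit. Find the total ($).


Total = 334.4552 * 9.4839 = 3171.9397

3171.9397 $


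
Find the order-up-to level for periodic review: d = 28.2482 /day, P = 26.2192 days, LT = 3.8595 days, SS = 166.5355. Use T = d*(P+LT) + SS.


P + LT = 30.0787
d*(P+LT) = 28.2482 * 30.0787 = 849.6691
T = 849.6691 + 166.5355 = 1016.2046

1016.2046 units


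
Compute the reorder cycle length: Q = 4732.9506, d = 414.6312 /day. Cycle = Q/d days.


Cycle = 4732.9506 / 414.6312 = 11.4148

11.4148 days


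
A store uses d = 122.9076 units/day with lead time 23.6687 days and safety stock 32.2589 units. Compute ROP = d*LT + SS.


d*LT = 122.9076 * 23.6687 = 2909.0631
ROP = 2909.0631 + 32.2589 = 2941.3220

2941.3220 units


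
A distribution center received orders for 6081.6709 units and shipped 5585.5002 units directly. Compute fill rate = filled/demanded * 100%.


FR = 5585.5002 / 6081.6709 * 100 = 91.8415

91.8415%


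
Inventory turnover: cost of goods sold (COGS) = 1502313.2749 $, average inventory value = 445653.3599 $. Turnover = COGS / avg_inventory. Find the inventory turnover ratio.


Turnover = 1502313.2749 / 445653.3599 = 3.3710

3.3710


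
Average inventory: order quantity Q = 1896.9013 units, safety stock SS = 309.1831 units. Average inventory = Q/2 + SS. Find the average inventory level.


Q/2 = 948.4506
Avg = 948.4506 + 309.1831 = 1257.6337

1257.6337 units


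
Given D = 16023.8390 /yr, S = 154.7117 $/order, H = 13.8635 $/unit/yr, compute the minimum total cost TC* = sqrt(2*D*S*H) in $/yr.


2*D*S*H = 68737322.8454
TC* = sqrt(68737322.8454) = 8290.7975

8290.7975 $/yr


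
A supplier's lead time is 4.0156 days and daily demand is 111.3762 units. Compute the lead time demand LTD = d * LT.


LTD = 111.3762 * 4.0156 = 447.2423

447.2423 units


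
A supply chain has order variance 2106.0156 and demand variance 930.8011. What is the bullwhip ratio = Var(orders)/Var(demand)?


BW = 2106.0156 / 930.8011 = 2.2626

2.2626


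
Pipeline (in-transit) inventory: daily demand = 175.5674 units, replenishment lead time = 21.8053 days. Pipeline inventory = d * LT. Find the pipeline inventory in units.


Pipeline = 175.5674 * 21.8053 = 3828.2998

3828.2998 units


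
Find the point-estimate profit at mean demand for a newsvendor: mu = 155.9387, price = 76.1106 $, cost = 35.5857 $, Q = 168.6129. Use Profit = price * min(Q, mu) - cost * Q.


Sales at mu = min(168.6129, 155.9387) = 155.9387
Revenue = 76.1106 * 155.9387 = 11868.5880
Total cost = 35.5857 * 168.6129 = 6000.2081
Profit = 11868.5880 - 6000.2081 = 5868.3799

5868.3799 $


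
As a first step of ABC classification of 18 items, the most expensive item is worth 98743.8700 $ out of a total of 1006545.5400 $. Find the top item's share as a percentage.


Top item = 98743.8700
Total = 1006545.5400
Percentage = 98743.8700 / 1006545.5400 * 100 = 9.8102

9.8102%


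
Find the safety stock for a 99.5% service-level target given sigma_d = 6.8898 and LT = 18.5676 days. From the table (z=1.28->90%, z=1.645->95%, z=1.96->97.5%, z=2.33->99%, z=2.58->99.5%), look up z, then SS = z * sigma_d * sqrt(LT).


From the table, SL = 99.5% corresponds to z = 2.58
sqrt(LT) = sqrt(18.5676) = 4.3090
SS = 2.58 * 6.8898 * 4.3090 = 76.5957

76.5957 units


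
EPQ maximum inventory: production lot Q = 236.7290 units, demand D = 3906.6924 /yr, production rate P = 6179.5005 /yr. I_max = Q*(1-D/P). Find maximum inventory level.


D/P = 0.6322
1 - D/P = 0.3678
I_max = 236.7290 * 0.3678 = 87.0685

87.0685 units


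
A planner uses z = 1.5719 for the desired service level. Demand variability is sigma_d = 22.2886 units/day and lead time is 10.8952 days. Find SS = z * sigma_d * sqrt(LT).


sqrt(LT) = sqrt(10.8952) = 3.3008
SS = 1.5719 * 22.2886 * 3.3008 = 115.6446

115.6446 units


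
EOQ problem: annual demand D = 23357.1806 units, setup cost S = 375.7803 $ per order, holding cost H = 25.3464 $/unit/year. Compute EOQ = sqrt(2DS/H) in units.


2*D*S = 2 * 23357.1806 * 375.7803 = 17554336.6660
2*D*S/H = 692577.1181
EOQ = sqrt(692577.1181) = 832.2122

832.2122 units


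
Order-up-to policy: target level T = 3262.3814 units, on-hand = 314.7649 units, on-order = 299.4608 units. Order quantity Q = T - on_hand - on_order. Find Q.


Inventory position = OH + OO = 314.7649 + 299.4608 = 614.2257
Q = 3262.3814 - 614.2257 = 2648.1557

2648.1557 units


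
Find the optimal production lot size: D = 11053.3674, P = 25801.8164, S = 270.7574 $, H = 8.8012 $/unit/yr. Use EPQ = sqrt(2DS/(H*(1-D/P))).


1 - D/P = 1 - 0.4284 = 0.5716
H*(1-D/P) = 5.0308
2DS = 5985562.0369
EPQ = sqrt(1189780.8544) = 1090.7708

1090.7708 units


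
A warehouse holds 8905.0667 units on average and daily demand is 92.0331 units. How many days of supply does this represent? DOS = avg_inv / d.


DOS = 8905.0667 / 92.0331 = 96.7594

96.7594 days


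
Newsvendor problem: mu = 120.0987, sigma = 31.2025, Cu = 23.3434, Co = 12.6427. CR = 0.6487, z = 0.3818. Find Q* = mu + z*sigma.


CR = Cu/(Cu+Co) = 23.3434/(23.3434+12.6427) = 0.6487
z = 0.3818
Q* = 120.0987 + 0.3818 * 31.2025 = 132.0118

132.0118 units


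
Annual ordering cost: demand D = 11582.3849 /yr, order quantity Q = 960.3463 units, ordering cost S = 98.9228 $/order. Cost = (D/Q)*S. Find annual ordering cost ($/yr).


Number of orders = D/Q = 12.0606
Cost = 12.0606 * 98.9228 = 1193.0717

1193.0717 $/yr


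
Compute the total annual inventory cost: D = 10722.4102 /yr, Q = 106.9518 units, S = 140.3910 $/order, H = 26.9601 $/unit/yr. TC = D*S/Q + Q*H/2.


Ordering cost = D*S/Q = 14074.8439
Holding cost = Q*H/2 = 1441.7156
TC = 14074.8439 + 1441.7156 = 15516.5595

15516.5595 $/yr


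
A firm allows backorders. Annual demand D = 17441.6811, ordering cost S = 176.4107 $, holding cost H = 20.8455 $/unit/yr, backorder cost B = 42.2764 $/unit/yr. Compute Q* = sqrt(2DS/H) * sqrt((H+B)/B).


sqrt(2DS/H) = 543.3322
sqrt((H+B)/B) = 1.2219
Q* = 543.3322 * 1.2219 = 663.9059

663.9059 units


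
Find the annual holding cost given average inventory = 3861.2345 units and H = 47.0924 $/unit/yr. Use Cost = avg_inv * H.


Cost = 3861.2345 * 47.0924 = 181834.7996

181834.7996 $/yr


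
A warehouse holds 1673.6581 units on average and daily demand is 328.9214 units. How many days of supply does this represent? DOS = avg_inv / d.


DOS = 1673.6581 / 328.9214 = 5.0883

5.0883 days


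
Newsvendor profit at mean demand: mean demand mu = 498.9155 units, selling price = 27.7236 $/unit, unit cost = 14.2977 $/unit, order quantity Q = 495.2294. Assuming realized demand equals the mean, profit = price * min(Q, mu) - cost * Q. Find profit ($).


Sales at mu = min(495.2294, 498.9155) = 495.2294
Revenue = 27.7236 * 495.2294 = 13729.5418
Total cost = 14.2977 * 495.2294 = 7080.6414
Profit = 13729.5418 - 7080.6414 = 6648.9004

6648.9004 $


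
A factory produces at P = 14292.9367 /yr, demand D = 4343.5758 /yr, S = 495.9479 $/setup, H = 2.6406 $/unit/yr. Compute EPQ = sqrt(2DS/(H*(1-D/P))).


1 - D/P = 1 - 0.3039 = 0.6961
H*(1-D/P) = 1.8381
2DS = 4308374.5930
EPQ = sqrt(2343889.4428) = 1530.9766

1530.9766 units


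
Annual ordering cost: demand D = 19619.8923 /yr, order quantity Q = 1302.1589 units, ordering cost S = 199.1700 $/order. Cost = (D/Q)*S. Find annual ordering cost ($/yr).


Number of orders = D/Q = 15.0672
Cost = 15.0672 * 199.1700 = 3000.9348

3000.9348 $/yr


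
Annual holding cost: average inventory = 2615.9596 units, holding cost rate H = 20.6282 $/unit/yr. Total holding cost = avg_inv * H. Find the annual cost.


Cost = 2615.9596 * 20.6282 = 53962.5378

53962.5378 $/yr


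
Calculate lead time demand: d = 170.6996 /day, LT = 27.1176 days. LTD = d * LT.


LTD = 170.6996 * 27.1176 = 4628.9635

4628.9635 units


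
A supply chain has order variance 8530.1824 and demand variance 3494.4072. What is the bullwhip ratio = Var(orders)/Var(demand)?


BW = 8530.1824 / 3494.4072 = 2.4411

2.4411


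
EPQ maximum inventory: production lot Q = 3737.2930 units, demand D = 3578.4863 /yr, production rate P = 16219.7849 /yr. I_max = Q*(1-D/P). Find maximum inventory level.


D/P = 0.2206
1 - D/P = 0.7794
I_max = 3737.2930 * 0.7794 = 2912.7536

2912.7536 units


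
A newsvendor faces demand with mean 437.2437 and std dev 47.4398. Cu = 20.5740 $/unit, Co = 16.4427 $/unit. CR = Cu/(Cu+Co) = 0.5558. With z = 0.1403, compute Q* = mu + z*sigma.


CR = Cu/(Cu+Co) = 20.5740/(20.5740+16.4427) = 0.5558
z = 0.1403
Q* = 437.2437 + 0.1403 * 47.4398 = 443.8995

443.8995 units


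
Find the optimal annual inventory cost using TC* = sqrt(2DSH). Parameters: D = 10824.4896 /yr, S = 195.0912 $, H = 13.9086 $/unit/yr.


2*D*S*H = 58743324.4174
TC* = sqrt(58743324.4174) = 7664.4194

7664.4194 $/yr


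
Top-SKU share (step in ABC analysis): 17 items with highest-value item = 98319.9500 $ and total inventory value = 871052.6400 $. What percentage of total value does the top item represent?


Top item = 98319.9500
Total = 871052.6400
Percentage = 98319.9500 / 871052.6400 * 100 = 11.2875

11.2875%


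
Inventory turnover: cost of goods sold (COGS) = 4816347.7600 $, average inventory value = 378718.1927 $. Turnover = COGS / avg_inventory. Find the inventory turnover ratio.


Turnover = 4816347.7600 / 378718.1927 = 12.7175

12.7175


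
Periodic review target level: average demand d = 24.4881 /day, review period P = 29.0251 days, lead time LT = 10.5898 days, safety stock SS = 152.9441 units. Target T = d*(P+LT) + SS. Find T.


P + LT = 39.6149
d*(P+LT) = 24.4881 * 39.6149 = 970.0936
T = 970.0936 + 152.9441 = 1123.0377

1123.0377 units


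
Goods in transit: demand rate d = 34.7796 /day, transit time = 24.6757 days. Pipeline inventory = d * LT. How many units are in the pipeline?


Pipeline = 34.7796 * 24.6757 = 858.2110

858.2110 units


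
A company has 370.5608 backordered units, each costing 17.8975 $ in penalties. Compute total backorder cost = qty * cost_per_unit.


Total = 370.5608 * 17.8975 = 6632.1119

6632.1119 $


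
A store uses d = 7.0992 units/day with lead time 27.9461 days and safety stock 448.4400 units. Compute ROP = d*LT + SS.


d*LT = 7.0992 * 27.9461 = 198.3950
ROP = 198.3950 + 448.4400 = 646.8350

646.8350 units


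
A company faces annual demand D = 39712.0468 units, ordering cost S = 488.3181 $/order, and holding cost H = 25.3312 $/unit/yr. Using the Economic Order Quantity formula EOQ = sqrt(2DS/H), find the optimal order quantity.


2*D*S = 2 * 39712.0468 * 488.3181 = 38784222.4810
2*D*S/H = 1531085.0840
EOQ = sqrt(1531085.0840) = 1237.3702

1237.3702 units


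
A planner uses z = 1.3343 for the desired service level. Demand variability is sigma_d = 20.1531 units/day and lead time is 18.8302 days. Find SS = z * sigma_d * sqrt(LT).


sqrt(LT) = sqrt(18.8302) = 4.3394
SS = 1.3343 * 20.1531 * 4.3394 = 116.6871

116.6871 units
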